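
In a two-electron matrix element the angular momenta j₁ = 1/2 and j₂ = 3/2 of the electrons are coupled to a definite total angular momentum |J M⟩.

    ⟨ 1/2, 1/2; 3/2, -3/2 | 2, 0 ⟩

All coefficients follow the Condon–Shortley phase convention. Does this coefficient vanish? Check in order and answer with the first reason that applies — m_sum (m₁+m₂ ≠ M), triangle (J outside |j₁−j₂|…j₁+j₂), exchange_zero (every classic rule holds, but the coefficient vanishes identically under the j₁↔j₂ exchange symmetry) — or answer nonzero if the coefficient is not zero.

m_sum

m-sum: m₁+m₂ = 1/2+(-3/2) = -1, M = 0  ✗ ⇒ coefficient is 0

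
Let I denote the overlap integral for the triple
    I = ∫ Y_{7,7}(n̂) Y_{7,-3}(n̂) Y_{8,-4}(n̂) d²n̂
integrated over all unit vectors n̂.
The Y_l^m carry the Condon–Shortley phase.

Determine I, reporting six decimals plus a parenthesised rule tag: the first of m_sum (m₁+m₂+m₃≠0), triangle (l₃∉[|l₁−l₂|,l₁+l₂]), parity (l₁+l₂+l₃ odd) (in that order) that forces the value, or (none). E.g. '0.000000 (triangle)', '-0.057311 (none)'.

-0.161199 (none)

Rules hold: Σm=0, L=22 even, 0≤8≤14.
N = 15·15·17 = 3825
Δ = 6!·8!·8!/23! = 1/22086194130
Racah Σ t=0..6: t=0:+1/18289152000 t=1:−1/248832000 t=2:+1/24883200 t=3:−1/11943936 t=4:+1/24883200 t=5:−1/248832000 t=6:+1/18289152000 = -11/975421440
⇒ 3j(7 7 8; 0 0 0)² = 1750/289731, sgn -1
Racah Σ t=0..0: t=0:+1/16721510400 = 1/16721510400
⇒ 3j(7 7 8; 7 -3 -4)² = 105/7429, sgn +1
4πI² = N·(3j₀)²·(3jₘ)² = 13781250/42204149
I = -1·√(0.326538/4π) = -0.16119880
No selection rule forces the value: the integral is nonzero (none).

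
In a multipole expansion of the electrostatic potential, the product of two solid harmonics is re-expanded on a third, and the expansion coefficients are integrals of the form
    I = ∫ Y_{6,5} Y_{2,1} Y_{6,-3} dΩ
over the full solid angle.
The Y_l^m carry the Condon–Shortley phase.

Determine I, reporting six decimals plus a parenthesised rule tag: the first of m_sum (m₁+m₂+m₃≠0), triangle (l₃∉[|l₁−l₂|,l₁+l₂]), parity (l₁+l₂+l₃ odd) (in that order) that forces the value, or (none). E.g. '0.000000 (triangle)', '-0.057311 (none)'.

5 + 1 − 3 = 3 ≠ 0: azimuthal integral kills it; I = 0

0.000000 (m_sum)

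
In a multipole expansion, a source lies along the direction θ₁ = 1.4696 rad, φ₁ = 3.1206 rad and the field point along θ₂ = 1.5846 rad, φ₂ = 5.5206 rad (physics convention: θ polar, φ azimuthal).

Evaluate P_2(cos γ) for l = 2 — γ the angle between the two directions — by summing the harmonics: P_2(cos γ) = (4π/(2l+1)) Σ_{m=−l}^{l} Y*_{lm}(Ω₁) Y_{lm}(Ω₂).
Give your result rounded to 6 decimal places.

Term-by-term m-sum for l=2 (normalisation 4π/5 = 2.513274):
  term(m=-2) = +0.012920+0.147091i   from Y*(Ω₁)=+0.381995-0.016048i, Y(Ω₂)=+0.017615+0.385799i
  term(m=-1) = +0.000611+0.000559i   from Y*(Ω₁)=-0.077629+0.001630i, Y(Ω₂)=-0.007710-0.007366i
  term(m=+0) = +0.096371+0.000000i   from Y*(Ω₁)=-0.305735-0.000000i, Y(Ω₂)=-0.315211+0.000000i
  term(m=+1) = +0.000611-0.000559i   from Y*(Ω₁)=+0.077629+0.001630i, Y(Ω₂)=+0.007710-0.007366i
  term(m=+2) = +0.012920-0.147091i   from Y*(Ω₁)=+0.381995+0.016048i, Y(Ω₂)=+0.017615-0.385799i
Total Σ_m = +0.123432+0.000000i. Multiply by 2.513274: +0.310218+0.000000i. P_2(cos γ) = 0.310218

0.310218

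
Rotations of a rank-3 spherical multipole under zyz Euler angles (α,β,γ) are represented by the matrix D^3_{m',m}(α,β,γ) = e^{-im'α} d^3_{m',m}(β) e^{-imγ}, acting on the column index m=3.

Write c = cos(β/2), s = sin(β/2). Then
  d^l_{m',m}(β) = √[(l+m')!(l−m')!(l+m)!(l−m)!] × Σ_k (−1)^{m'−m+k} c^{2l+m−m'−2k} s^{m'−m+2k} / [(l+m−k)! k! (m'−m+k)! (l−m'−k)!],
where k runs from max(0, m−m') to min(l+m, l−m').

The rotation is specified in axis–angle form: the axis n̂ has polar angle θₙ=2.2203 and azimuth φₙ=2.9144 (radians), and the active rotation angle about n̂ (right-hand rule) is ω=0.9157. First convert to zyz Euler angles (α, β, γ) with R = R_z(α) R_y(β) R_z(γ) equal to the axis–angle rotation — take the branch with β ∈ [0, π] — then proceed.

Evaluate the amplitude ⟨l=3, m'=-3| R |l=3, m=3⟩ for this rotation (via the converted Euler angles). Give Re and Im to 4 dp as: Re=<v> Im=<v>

Re=-0.0004 Im=0.0019

Axis–angle → zyz. n̂ = (sinθₙcosφₙ, sinθₙsinφₙ, cosθₙ) = (-0.775919, +0.179380, -0.604791), ω = 0.9157.
R = I cosω + sinω [n̂]ₓ + (1−cosω) n̂n̂ᵀ gives
  R = [+0.844495, +0.425205, +0.325620; -0.533981, +0.621809, +0.572902; +0.041127, -0.657689, +0.752166]
β = atan2(√(R₁₃²+R₂₃²), R₃₃) = 0.719453; α = atan2(R₂₃, R₁₃) mod 2π = 1.053960; γ = atan2(R₃₂, −R₃₁) mod 2π = 4.649937
Split into d^3_{-3,3}(β=0.7195) × two z-phases.
With c≡cos(β/2)=0.935993 and s≡sin(β/2)=0.352018, N=[1·720·720·1]^{1/2}=720.000000
k∈{6} keeps every argument non-negative
  k=6: (−1)^0·720.0000/(720)·0.9360^0·0.3520^6 = +0.001903
d^3_{-3,3}(0.7195) = +0.001903
Phases: e^{-i·(-3)·1.0540}=-0.999794-0.020285i, e^{-i·(3)·4.6499}=+0.186260-0.982500i ⇒ D=-0.000392+0.001862i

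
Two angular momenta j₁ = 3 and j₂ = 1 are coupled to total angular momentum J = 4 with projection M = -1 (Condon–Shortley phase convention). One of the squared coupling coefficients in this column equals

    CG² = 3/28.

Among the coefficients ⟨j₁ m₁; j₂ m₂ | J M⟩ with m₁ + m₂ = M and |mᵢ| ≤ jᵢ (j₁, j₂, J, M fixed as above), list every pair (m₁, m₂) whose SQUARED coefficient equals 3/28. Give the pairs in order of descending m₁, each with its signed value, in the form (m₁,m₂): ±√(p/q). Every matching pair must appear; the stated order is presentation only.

(-2,1): +√(3/28)

Admissible pairs with m₁+m₂ = M = -1: (-2,1), (-1,0), (0,-1)
  (m₁,m₂)=(0,-1): CG² = 5/14, CG = +√(5/14)
  (m₁,m₂)=(-1,0): CG² = 15/28, CG = +√(15/28)
  (m₁,m₂)=(-2,1): CG² = 3/28, CG = +√(3/28)   ← matches the target
Pairs with CG² = 3/28: (-2,1): +√(3/28)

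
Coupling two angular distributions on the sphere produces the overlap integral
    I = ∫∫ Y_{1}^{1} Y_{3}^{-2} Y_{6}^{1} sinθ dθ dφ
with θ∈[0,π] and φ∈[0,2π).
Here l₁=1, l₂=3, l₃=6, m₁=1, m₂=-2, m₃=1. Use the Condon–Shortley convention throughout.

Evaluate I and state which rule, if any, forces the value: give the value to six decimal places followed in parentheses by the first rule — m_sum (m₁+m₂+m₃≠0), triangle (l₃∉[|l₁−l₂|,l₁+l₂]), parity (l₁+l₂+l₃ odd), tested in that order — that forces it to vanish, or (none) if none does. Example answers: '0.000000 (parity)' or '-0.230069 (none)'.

triangle: need 2≤l₃≤4, have 6; I=0

0.000000 (triangle)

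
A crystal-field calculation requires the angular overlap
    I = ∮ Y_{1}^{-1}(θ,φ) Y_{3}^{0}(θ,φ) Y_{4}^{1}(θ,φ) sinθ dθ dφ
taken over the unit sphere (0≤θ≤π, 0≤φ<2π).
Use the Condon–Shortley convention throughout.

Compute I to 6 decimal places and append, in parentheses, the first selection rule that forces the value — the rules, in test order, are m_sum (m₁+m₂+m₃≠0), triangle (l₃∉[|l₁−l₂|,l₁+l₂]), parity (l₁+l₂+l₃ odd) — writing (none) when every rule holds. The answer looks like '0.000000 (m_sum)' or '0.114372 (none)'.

m-sum 0 ✓  L=8 even ✓  2≤4≤4 ✓
Π(2lᵢ+1) = 3×7×9 = 189
triangle coeff Δ(1,3,4) = 1/252
Σ_t [0,0]: t=0:+1/36 = 1/36
(3j)²=4/63 [(1 3 4; 0 0 0)], sign=+1
Σ_t [0,0]: t=0:+1/72 = 1/72
(3j)²=5/126 [(1 3 4; -1 0 1)], sign=-1
⇒ 4πI² = 10/21
I = (-1)√(10/21/(4π)) = -0.19466390
No selection rule forces the value: the integral is nonzero (none).

-0.194664 (none)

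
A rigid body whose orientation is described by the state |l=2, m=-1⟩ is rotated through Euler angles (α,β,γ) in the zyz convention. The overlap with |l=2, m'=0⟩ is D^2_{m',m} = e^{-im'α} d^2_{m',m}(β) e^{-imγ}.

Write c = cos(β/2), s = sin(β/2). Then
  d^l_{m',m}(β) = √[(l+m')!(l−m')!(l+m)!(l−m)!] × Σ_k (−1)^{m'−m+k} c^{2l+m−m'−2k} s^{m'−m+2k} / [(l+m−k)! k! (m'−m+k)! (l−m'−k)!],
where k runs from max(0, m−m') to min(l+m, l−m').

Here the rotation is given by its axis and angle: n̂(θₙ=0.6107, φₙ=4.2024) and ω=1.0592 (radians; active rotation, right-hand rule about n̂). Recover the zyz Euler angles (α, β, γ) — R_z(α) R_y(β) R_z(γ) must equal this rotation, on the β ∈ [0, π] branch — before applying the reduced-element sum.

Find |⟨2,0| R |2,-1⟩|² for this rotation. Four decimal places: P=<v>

Axis–angle → zyz. n̂ = (sinθₙcosφₙ, sinθₙsinφₙ, cosθₙ) = (-0.279935, -0.500471, +0.819247), ω = 1.0592.
R = I cosω + sinω [n̂]ₓ + (1−cosω) n̂n̂ᵀ gives
  R = [+0.529569, -0.642843, -0.553453; +0.785865, +0.617418, +0.034813; +0.319332, -0.453375, +0.832153]
β = atan2(√(R₁₃²+R₂₃²), R₃₃) = 0.587818; α = atan2(R₂₃, R₁₃) mod 2π = 3.078775; γ = atan2(R₃₂, −R₃₁) mod 2π = 4.098753
D^2_{0,-1}(3.0788,0.5878,4.0988) = e^{-i·0·3.0788}·d^2_{0,-1}(0.5878)·e^{-i·-1·4.0988}. Compute d first:
c=cos(0.587818/2)=0.957119, s=sin(0.587818/2)=0.289696; N=√[2·2·1·6]=4.898979
k∈{0,1} keeps every argument non-negative
  k=0: (−1)^1·4.8990/(2)·0.9571^3·0.2897^1 = -0.622179
  k=1: (−1)^2·4.8990/(2)·0.9571^1·0.2897^3 = +0.056999
d^2_{0,-1}(0.5878) = -0.622179 +0.056999 = -0.565180
|D^2_{0,-1}|² = |d^2_{0,-1}(β)|² = (-0.565180)² = 0.319428 (the z-rotation phases have unit modulus)

P=0.3194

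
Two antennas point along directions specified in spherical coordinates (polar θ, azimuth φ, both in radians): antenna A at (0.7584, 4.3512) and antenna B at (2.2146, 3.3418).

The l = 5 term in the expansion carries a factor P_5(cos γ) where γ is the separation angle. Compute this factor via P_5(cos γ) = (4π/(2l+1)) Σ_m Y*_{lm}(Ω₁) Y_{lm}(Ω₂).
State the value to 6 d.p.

-0.242861

Term-by-term m-sum for l=5 (normalisation 4π/11 = 1.142397):
  term(m=-5) = (0.003563, -0.010248)   from Y*(Ω₁)=(-0.069456, 0.016640), Y(Ω₂)=(-0.081947, 0.127917)
  term(m=-4) = (0.053693, 0.067110)   from Y*(Ω₁)=(0.029967, -0.236500), Y(Ω₂)=(-0.250965, 0.258832)
  term(m=-3) = (-0.166134, 0.018920)   from Y*(Ω₁)=(0.372215, 0.197212), Y(Ω₂)=(-0.327476, 0.224338)
  term(m=-2) = (0.007707, -0.016037)   from Y*(Ω₁)=(-0.253644, 0.223533), Y(Ω₂)=(-0.048465, 0.020514)
  term(m=-1) = (0.021612, 0.034364)   from Y*(Ω₁)=(0.042488, 0.112472), Y(Ω₂)=(0.330903, -0.067149)
  term(m=+0) = (-0.053471, -0.000000)   from Y*(Ω₁)=(-0.372961, -0.000000), Y(Ω₂)=(0.143370, 0.000000)
  term(m=+1) = (0.021612, -0.034364)   from Y*(Ω₁)=(-0.042488, 0.112472), Y(Ω₂)=(-0.330903, -0.067149)
  term(m=+2) = (0.007707, 0.016037)   from Y*(Ω₁)=(-0.253644, -0.223533), Y(Ω₂)=(-0.048465, -0.020514)
  term(m=+3) = (-0.166134, -0.018920)   from Y*(Ω₁)=(-0.372215, 0.197212), Y(Ω₂)=(0.327476, 0.224338)
  term(m=+4) = (0.053693, -0.067110)   from Y*(Ω₁)=(0.029967, 0.236500), Y(Ω₂)=(-0.250965, -0.258832)
  term(m=+5) = (0.003563, 0.010248)   from Y*(Ω₁)=(0.069456, 0.016640), Y(Ω₂)=(0.081947, 0.127917)
Total Σ_m = (-0.212589, 0.000000). Multiply by 1.142397: (-0.242861, 0.000000). P_5(cos γ) = -0.242861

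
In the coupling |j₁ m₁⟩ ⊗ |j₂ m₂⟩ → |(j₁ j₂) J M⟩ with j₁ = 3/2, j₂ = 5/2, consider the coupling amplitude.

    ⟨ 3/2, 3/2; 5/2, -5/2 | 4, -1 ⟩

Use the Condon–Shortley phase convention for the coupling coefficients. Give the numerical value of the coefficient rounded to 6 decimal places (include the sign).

+0.133631  (= +√(1/56))

√[9·0!3!5!/9! · 3!0!0!5!3!5!] = √(64800/7)
  +(−1)^0/∏(0,0,0,0,3,5)! = 1/720  (running 1/720)
⟨..|..⟩ = √(64800/7)·(1/720) = +0.133631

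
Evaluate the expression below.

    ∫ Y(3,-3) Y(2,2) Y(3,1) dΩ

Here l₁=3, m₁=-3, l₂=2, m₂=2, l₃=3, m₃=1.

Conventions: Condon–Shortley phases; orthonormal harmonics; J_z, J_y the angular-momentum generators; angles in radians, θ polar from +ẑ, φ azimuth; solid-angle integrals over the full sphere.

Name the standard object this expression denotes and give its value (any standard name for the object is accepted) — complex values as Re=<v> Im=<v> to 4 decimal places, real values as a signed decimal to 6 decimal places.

This is a Gaunt coefficient — the integral of a triple product of spherical harmonics over the sphere.
m-sum 0 ✓  L=8 even ✓  1≤3≤5 ✓
Π(2lᵢ+1) = 7×5×7 = 245
triangle coeff Δ(3,2,3) = 1/3780
Σ_t [0,2]: t=0:+1/24 t=1:−1/4 t=2:+1/24 = -1/6
(3j)²=4/105 [(3 2 3; 0 0 0)], sign=+1
Σ_t [2,2]: t=2:+1/96 = 1/96
(3j)²=1/42 [(3 2 3; -3 2 1)], sign=+1
⇒ 4πI² = 2/9
I = (+1)√(2/9/(4π)) = 0.13298076

Gaunt coefficient, +0.132981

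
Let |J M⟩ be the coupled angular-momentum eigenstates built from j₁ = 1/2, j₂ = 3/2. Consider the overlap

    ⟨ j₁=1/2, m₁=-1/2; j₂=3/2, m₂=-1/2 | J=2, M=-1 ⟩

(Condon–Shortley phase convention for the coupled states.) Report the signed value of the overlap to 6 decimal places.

+0.866025  (= +√(3/4))

√[5·0!1!3!/5! · 0!1!1!2!1!3!] = √(3)
  +(−1)^0/∏(0,0,1,1,0,2)! = 1/2  (running 1/2)
⟨..|..⟩ = √(3)·(1/2) = +0.866025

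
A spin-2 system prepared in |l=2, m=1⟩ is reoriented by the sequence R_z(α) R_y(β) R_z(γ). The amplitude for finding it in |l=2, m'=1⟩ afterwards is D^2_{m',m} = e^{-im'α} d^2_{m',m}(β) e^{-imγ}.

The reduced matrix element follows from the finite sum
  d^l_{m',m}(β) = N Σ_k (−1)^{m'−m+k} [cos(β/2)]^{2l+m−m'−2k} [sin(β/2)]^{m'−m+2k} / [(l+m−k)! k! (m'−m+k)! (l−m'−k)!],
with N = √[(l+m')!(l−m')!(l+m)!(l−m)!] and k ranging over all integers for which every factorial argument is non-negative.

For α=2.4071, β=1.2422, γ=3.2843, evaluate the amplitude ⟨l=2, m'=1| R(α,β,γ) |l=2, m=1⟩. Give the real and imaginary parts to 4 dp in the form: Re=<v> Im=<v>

Split into d^2_{1,1}(β=1.2422) × two z-phases.
Half-angle: c=0.813239, s=0.581930. N=√(6·1·6·1)=6.000000
Admissible k: 0..1 (factorial args all ≥0)
  k=0: (−1)^0·6.0000/(6)·0.8132^4·0.5819^0 = +0.437394
  k=1: (−1)^1·6.0000/(2)·0.8132^2·0.5819^2 = -0.671891
d^2_{1,1}(1.2422) = +0.437394 -0.671891 = -0.234498
Phases: e^{-i·(1)·2.4071}=-0.742171-0.670211i, e^{-i·(1)·3.2843}=-0.989835+0.142223i ⇒ D=-0.194621-0.130813i

Re=-0.1946 Im=-0.1308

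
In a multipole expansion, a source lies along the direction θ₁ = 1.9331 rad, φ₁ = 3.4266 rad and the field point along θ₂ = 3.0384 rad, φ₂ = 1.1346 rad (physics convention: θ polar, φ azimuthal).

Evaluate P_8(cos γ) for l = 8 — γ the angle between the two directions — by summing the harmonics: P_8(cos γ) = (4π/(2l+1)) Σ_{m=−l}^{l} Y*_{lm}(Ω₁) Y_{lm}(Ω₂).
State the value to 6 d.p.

Term-by-term m-sum for l=8 (normalisation 4π/17 = 0.739198):
  term(m=-8) = +0.000000-0.000000i   from Y*(Ω₁)=-0.196216+0.228624i, Y(Ω₂)=-0.000000-0.000000i
  term(m=-7) = -0.000000-0.000000i   from Y*(Ω₁)=-0.188031+0.416286i, Y(Ω₂)=+0.000000+0.000000i
  term(m=-6) = +0.000001+0.000001i   from Y*(Ω₁)=-0.030885+0.220366i, Y(Ω₂)=+0.000005-0.000003i
  term(m=-5) = -0.000011+0.000023i   from Y*(Ω₁)=-0.033388-0.227441i, Y(Ω₂)=-0.000091-0.000064i
  term(m=-4) = +0.000460-0.000121i   from Y*(Ω₁)=-0.133961-0.291505i, Y(Ω₂)=-0.000257+0.001459i
  term(m=-3) = +0.001076+0.000725i   from Y*(Ω₁)=+0.058020+0.066719i, Y(Ω₂)=+0.014173-0.003804i
  term(m=-2) = -0.004370-0.033854i   from Y*(Ω₁)=+0.278359+0.178425i, Y(Ω₂)=-0.066383-0.079068i
  term(m=-1) = +0.007919-0.009007i   from Y*(Ω₁)=-0.024893-0.007293i, Y(Ω₂)=-0.195345+0.419068i
  term(m=+0) = -0.312085-0.000000i   from Y*(Ω₁)=-0.328327-0.000000i, Y(Ω₂)=+0.950531+0.000000i
  term(m=+1) = +0.007919+0.009007i   from Y*(Ω₁)=+0.024893-0.007293i, Y(Ω₂)=+0.195345+0.419068i
  term(m=+2) = -0.004370+0.033854i   from Y*(Ω₁)=+0.278359-0.178425i, Y(Ω₂)=-0.066383+0.079068i
  term(m=+3) = +0.001076-0.000725i   from Y*(Ω₁)=-0.058020+0.066719i, Y(Ω₂)=-0.014173-0.003804i
  term(m=+4) = +0.000460+0.000121i   from Y*(Ω₁)=-0.133961+0.291505i, Y(Ω₂)=-0.000257-0.001459i
  term(m=+5) = -0.000011-0.000023i   from Y*(Ω₁)=+0.033388-0.227441i, Y(Ω₂)=+0.000091-0.000064i
  term(m=+6) = +0.000001-0.000001i   from Y*(Ω₁)=-0.030885-0.220366i, Y(Ω₂)=+0.000005+0.000003i
  term(m=+7) = -0.000000+0.000000i   from Y*(Ω₁)=+0.188031+0.416286i, Y(Ω₂)=-0.000000+0.000000i
  term(m=+8) = +0.000000+0.000000i   from Y*(Ω₁)=-0.196216-0.228624i, Y(Ω₂)=-0.000000+0.000000i
Accumulated sum -0.301939-0.000000i; after 4π/(2l+1) scaling, -0.223193-0.000000i ⇒ P_8 = -0.223193

-0.223193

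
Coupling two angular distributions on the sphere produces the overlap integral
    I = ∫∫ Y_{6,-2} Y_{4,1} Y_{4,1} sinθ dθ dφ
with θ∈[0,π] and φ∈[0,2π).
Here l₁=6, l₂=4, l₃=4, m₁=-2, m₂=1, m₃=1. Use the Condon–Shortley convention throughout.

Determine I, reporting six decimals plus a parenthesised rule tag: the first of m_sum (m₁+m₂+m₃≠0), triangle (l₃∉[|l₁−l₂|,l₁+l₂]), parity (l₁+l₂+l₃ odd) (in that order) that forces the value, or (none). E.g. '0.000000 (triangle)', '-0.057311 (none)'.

Rules hold: Σm=0, L=14 even, 2≤4≤10.
N = 13·9·9 = 1053
Δ = 6!·6!·2!/15! = 1/1261260
Racah Σ t=2..4: t=2:+1/4608 t=3:−1/1296 t=4:+1/4608 = -7/20736
⇒ 3j(6 4 4; 0 0 0)² = 20/1287, sgn -1
Racah Σ t=3..5: t=3:−1/8640 t=4:+1/2304 t=5:−1/8640 = 7/34560
⇒ 3j(6 4 4; -2 1 1)² = 7/429, sgn -1
4πI² = N·(3j₀)²·(3jₘ)² = 420/1573
I = +1·√(0.267006/4π) = 0.14576570
No selection rule forces the value: the integral is nonzero (none).

0.145766 (none)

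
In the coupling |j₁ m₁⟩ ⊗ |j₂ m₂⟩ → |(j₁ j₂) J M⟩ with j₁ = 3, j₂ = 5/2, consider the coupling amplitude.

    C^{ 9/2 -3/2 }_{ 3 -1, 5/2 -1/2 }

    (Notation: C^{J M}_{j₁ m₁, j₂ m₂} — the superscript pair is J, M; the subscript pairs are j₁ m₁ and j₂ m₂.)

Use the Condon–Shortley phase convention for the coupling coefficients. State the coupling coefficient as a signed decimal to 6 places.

−√(5/231) = -0.147122

j₁+j₂−J=1  J+j₁−j₂=5  J−j₁+j₂=4  j₁+j₂+J+1=11
(j₁±m₁, j₂±m₂, J±M) = (2,4,2,3,3,6)
P² = 138240/77
sum k=0..1:
  [0] +1/96 = 1/96
  [1] −1/72 = -1/72
S = -1/288
C² = P²·S² = 5/231 ; C = -0.147122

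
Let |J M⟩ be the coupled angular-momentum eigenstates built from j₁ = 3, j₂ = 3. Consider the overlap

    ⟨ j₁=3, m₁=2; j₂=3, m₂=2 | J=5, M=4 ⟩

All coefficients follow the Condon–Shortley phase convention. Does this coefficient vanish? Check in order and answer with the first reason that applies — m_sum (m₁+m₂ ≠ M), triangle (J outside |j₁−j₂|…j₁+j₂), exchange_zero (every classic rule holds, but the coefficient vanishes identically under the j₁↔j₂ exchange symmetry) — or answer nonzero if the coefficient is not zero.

exchange_zero

m-sum: m₁+m₂ = 2+2 = 4, M = 4  ✓
triangle: |j₁−j₂| = 0 ≤ J = 5 ≤ j₁+j₂ = 6  ✓
exchange: j₁=j₂ and m₁=m₂, and (−1)^(j₁+j₂−J) = (−1)^1 = −1 forces ⟨j₁m₁;j₂m₂|JM⟩ = −⟨j₂m₂;j₁m₁|JM⟩ = −⟨j₁m₁;j₂m₂|JM⟩ ⇒ the coefficient vanishes identically
Racah sum check: Σ_k collapses to 0 ⇒ CG = 0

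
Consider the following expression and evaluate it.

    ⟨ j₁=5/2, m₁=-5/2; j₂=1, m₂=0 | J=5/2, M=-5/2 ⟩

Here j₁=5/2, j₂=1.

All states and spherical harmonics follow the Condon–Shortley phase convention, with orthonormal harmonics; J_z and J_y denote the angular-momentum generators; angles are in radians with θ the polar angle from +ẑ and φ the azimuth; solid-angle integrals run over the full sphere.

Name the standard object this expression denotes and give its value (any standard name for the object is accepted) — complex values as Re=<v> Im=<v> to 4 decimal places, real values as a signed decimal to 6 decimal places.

Clebsch–Gordan coefficient, −√(5/7) ≈ -0.845154

This is a Clebsch–Gordan (vector-coupling) coefficient.
j₁+j₂−J=1  J+j₁−j₂=4  J−j₁+j₂=1  j₁+j₂+J+1=7
(j₁±m₁, j₂±m₂, J±M) = (0,5,1,1,0,5)
P² = 2880/7
sum k=1..1:
  [1] −1/24 = -1/24
S = -1/24
C² = P²·S² = 5/7 ; C = -0.845154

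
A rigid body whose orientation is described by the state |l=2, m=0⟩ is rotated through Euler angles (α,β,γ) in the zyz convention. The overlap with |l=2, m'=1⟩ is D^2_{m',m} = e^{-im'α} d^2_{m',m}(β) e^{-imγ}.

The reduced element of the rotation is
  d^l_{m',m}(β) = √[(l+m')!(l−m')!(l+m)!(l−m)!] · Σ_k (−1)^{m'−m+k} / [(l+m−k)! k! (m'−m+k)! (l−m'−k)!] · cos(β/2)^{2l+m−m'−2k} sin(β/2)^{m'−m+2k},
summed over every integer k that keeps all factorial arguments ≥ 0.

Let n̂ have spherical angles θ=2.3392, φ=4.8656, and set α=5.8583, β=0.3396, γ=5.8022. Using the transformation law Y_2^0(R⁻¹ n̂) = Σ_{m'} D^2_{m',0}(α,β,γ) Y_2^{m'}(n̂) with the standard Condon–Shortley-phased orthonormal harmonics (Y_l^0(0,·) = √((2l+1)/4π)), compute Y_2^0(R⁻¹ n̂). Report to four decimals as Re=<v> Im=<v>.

Re=-0.0552 Im=0.0000

Need the full column D^2_{m',0} for m'=−2..2 at α=5.8583, β=0.3396, γ=5.8022.
cos(β/2)=0.985619, sin(β/2)=0.168985
d^2_{-2,0}: single k=2 term ⇒ +0.067950;  D = +0.044858-0.051039i
d^2_{-1,0}: k∈[1..2] ⇒ +0.396325 -0.011650 = +0.384674;  D = +0.350472-0.158569i
d^2_{0,0}: k∈[0..2] ⇒ +0.943703 -0.110962 +0.000815 = +0.833557;  D = +0.833557+0.000000i
d^2_{1,0}: k∈[0..1] ⇒ -0.396325 +0.011650 = -0.384674;  D = -0.350472-0.158569i
d^2_{2,0}: single k=0 term ⇒ +0.067950;  D = +0.044858+0.051039i
Y_2^{m'}(θ=2.3392,φ=4.8656) and Σ D·Y over m':
  (+0.0449-0.0510i)·(-0.1904+0.0602i)  (+0.3505-0.1586i)·(-0.0589-0.3815i)  (+0.8336+0.0000i)·(+0.1416+0.0000i)  (-0.3505-0.1586i)·(+0.0589-0.3815i)  (+0.0449+0.0510i)·(-0.1904-0.0602i)
Y_2^0(R⁻¹ n̂) = -0.055179-0.000000i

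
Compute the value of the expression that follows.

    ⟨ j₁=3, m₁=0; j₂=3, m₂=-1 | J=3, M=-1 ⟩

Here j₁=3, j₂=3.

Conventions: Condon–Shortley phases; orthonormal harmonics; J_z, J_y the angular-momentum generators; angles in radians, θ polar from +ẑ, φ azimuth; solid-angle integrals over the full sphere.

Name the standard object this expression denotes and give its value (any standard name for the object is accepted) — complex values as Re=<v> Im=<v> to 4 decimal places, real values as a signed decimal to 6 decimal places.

This is a Clebsch–Gordan (vector-coupling) coefficient.
triangle: 3!*3!*3!/10! = 216/3628800
(j±m)!: 3!*3!*2!*4!*2!*4! = 82944
prefactor² = (2J+1)*Δ*N² = 864/25
  k=0: +1/(0!*3!*3!*2!*0!*1!) = 1/72
  k=1: −1/(1!*2!*2!*1!*1!*2!) = -1/8
  k=2: +1/(2!*1!*1!*0!*2!*3!) = 1/24
Σ = -5/72  ⇒  CG² = 864/25*(-5/72)² = 1/6
CG = −√(1/6) = -0.408248

Clebsch–Gordan coefficient, −√(1/6) ≈ -0.408248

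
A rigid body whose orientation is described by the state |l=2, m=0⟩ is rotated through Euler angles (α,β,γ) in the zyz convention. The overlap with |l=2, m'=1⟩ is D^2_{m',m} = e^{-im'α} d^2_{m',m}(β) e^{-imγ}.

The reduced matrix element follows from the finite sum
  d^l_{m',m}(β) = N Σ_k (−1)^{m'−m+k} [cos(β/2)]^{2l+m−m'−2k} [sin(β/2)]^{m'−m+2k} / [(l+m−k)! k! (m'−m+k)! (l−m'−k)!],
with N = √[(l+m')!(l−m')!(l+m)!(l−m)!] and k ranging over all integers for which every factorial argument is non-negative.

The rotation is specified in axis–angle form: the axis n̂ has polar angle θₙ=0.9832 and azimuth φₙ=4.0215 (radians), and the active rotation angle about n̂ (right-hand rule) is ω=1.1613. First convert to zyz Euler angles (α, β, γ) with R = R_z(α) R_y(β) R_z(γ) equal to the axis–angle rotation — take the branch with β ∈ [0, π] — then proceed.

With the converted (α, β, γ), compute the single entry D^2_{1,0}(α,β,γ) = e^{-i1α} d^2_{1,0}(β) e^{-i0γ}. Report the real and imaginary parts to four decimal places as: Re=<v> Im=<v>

Axis–angle → zyz. n̂ = (sinθₙcosφₙ, sinθₙsinφₙ, cosθₙ) = (-0.530345, -0.641418, +0.554362), ω = 1.1613.
R = I cosω + sinω [n̂]ₓ + (1−cosω) n̂n̂ᵀ gives
  R = [+0.567428, -0.303794, -0.765333; +0.713262, +0.645760, +0.272491; +0.411440, -0.700502, +0.583107]
β = atan2(√(R₁₃²+R₂₃²), R₃₃) = 0.948248; α = atan2(R₂₃, R₁₃) mod 2π = 2.799545; γ = atan2(R₃₂, −R₃₁) mod 2π = 4.181323
D^2_{1,0}(2.7995,0.9482,4.1813) = e^{-i·1·2.7995}·d^2_{1,0}(0.9482)·e^{-i·0·4.1813}. Compute d first:
Half-angle: c=0.889693, s=0.456559. N=√(6·1·2·2)=4.898979
The bounds max(0,m−m')=0 and min(l+m,l−m')=1 give 2 terms
  k=0: (−1)^1·4.8990/(2)·0.8897^3·0.4566^1 = -0.787578
  k=1: (−1)^2·4.8990/(2)·0.8897^1·0.4566^3 = +0.207399
d^2_{1,0}(0.9482) = -0.787578 +0.207399 = -0.580178
Phases: e^{-i·(1)·2.7995}=-0.942070-0.335417i, e^{-i·(0)·4.1813}=+1.000000+0.000000i ⇒ D=+0.546568+0.194602i

Re=0.5466 Im=0.1946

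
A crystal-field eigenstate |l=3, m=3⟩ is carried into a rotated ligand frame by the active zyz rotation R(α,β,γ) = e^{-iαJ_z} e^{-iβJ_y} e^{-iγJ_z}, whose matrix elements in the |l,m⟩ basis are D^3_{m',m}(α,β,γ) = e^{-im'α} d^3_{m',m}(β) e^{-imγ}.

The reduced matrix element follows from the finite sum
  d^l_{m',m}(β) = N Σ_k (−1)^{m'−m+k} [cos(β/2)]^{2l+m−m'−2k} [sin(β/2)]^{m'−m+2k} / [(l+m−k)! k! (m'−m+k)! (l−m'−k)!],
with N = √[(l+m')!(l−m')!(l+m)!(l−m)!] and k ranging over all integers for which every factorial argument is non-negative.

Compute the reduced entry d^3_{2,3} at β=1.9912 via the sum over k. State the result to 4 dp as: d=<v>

d=0.0979

d^3_{2,3}(β=1.9912) via the finite sum:
c=cos(1.991200/2)=0.544000, s=sin(1.991200/2)=0.839086; N=√[120·1·720·1]=293.938769
k∈{1} keeps every argument non-negative
  k=1: (−1)^0·293.9388/(120)·0.5440^5·0.8391^1 = +0.097921
d^3_{2,3}(1.9912) = +0.097921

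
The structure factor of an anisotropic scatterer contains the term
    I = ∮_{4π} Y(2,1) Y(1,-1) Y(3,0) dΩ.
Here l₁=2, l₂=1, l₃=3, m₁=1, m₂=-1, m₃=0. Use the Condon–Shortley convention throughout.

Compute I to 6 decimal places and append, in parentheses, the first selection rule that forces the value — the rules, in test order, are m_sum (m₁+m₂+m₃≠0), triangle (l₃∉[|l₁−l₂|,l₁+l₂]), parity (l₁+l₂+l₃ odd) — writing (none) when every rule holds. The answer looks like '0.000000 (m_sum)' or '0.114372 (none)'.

Checks pass: Σm=0; 6 even; l₃=3∈[1,3].
(2·2+1)(2·1+1)(2·3+1) = 105
Δ: 0! 4! 2! / 7! → 1/105
sum: t=0:+1/4 = 1/4
3j²(2 1 3; 0 0 0) = Δ·Π!·Σ² = 3/35  (sign -1)
sum: t=0:+1/12 = 1/12
3j²(2 1 3; 1 -1 0) = Δ·Π!·Σ² = 1/35  (sign -1)
combine: 4πI² = 105·3/35·1/35 = 9/35
take √, sign +1: I = 0.14304817
No selection rule forces the value: the integral is nonzero (none).

0.143048 (none)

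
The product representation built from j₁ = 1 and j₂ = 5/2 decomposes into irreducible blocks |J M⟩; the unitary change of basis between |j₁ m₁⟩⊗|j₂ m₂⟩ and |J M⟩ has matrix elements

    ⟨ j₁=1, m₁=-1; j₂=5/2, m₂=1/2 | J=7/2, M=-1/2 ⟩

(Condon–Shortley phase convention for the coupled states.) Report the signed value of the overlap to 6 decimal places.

+0.534522

j₁+j₂−J=0  J+j₁−j₂=2  J−j₁+j₂=5  j₁+j₂+J+1=8
(j₁±m₁, j₂±m₂, J±M) = (0,2,3,2,3,4)
P² = 1152/7
sum k=0..0:
  [0] +1/24 = 1/24
S = 1/24
C² = P²·S² = 2/7 ; C = +0.534522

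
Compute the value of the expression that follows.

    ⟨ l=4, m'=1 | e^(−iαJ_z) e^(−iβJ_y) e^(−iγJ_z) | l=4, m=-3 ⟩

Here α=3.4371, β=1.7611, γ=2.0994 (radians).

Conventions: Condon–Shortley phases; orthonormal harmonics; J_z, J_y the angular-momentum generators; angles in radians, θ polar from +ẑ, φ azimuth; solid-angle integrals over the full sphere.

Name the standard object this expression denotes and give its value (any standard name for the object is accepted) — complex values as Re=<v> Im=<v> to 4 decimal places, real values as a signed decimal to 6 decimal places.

This is a Wigner D-matrix element — the rotation-matrix element ⟨l m'| R(α,β,γ) |l m⟩ in the angular-momentum basis.
D^4_{1,-3}(3.4371,1.7611,2.0994) = e^{-i·1·3.4371}·d^4_{1,-3}(1.7611)·e^{-i·-3·2.0994}. Compute d first:
c=cos(1.761100/2)=0.636727, s=sin(1.761100/2)=0.771089; N=√[120·6·1·5040]=1904.940944
The bounds max(0,m−m')=0 and min(l+m,l−m')=1 give 2 terms
  k=0: (−1)^4·1904.9409/(144)·0.6367^4·0.7711^4 = +0.768689
  k=1: (−1)^5·1904.9409/(240)·0.6367^2·0.7711^6 = -0.676402
d^4_{1,-3}(1.7611) = +0.768689 -0.676402 = +0.092288
Phases: e^{-i·(1)·3.4371}=-0.956655+0.291225i, e^{-i·(-3)·2.0994}=+0.999887+0.015014i ⇒ D=-0.088681+0.025548i

Wigner D-matrix element, Re=-0.0887 Im=0.0255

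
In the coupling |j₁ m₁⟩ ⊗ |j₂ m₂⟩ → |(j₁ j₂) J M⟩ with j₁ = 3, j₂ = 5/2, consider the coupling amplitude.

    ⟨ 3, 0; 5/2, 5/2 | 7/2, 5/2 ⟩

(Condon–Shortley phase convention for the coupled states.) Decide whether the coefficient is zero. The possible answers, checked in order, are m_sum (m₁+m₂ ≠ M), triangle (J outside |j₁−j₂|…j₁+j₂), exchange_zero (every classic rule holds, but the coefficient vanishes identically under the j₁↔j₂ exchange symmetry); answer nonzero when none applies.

nonzero

m-sum: m₁+m₂ = 0+5/2 = 5/2, M = 5/2  ✓
triangle: |j₁−j₂| = 1/2 ≤ J = 7/2 ≤ j₁+j₂ = 11/2  ✓
exchange: j₁≠j₂ or m₁≠m₂ — the exchange symmetry imposes no constraint here
value check: CG = +√(8/21) = +0.617213 ≠ 0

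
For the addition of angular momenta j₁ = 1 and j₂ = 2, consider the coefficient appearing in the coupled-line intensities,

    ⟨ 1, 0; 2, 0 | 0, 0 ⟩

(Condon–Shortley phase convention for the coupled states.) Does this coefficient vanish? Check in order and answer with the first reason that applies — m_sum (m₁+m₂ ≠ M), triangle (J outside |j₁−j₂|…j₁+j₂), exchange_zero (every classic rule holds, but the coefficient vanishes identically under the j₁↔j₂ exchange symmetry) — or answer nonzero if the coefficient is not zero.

m-sum: m₁+m₂ = 0+0 = 0, M = 0  ✓
triangle: need |j₁−j₂| ≤ J ≤ j₁+j₂, i.e. J ∈ [1, 3]; J = 0 is outside ✗ ⇒ coefficient is 0

triangle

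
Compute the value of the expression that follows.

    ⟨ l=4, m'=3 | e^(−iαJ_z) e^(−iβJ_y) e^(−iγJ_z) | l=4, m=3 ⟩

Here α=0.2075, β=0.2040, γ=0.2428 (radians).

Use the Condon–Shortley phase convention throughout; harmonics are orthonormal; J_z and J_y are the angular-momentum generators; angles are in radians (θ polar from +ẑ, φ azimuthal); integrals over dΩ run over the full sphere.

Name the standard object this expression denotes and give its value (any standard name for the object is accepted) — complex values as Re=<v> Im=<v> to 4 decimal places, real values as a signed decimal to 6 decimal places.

Wigner D-matrix element, Re=0.1939 Im=-0.8674

This is a Wigner D-matrix element — the rotation-matrix element ⟨l m'| R(α,β,γ) |l m⟩ in the angular-momentum basis.
First d^4_{3,3}(β=0.2040), then the phase factors e^{-i(3)α} and e^{-i(3)γ}:
c=cos(0.204000/2)=0.994803, s=sin(0.204000/2)=0.101823; N=√[5040·1·5040·1]=5040.000000
Admissible k: 0..1 (factorial args all ≥0)
  k=0: (−1)^0·5040.0000/(5040)·0.9948^8·0.1018^0 = +0.959169
  k=1: (−1)^1·5040.0000/(720)·0.9948^6·0.1018^2 = -0.070342
d^4_{3,3}(0.2040) = +0.959169 -0.070342 = +0.888827
Attach z-rotation phases: D = e^{-i(3)(0.2075)}·(+0.888827)·e^{-i(3)(0.2428)} = +0.193878-0.867424i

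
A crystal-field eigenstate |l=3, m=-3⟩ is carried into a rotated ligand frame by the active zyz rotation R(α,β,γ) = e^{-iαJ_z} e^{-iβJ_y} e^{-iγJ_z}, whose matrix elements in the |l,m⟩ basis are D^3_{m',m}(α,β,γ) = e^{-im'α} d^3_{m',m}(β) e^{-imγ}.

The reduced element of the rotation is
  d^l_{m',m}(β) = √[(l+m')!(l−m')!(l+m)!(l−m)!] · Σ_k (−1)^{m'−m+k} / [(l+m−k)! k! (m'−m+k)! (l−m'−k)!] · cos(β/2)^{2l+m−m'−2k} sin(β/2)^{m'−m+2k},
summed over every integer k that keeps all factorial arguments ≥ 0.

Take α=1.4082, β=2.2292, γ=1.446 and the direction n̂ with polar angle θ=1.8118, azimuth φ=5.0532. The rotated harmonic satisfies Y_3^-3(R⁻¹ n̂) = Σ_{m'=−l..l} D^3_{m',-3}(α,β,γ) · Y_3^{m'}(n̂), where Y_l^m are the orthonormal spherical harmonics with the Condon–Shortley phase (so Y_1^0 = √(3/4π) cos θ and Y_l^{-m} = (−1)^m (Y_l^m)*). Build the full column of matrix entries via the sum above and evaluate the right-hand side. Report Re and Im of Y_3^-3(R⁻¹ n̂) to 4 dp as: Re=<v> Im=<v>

Re=0.2514 Im=-0.0494

Need the full column D^3_{m',-3} for m'=−3..3 at α=1.4082, β=2.2292, γ=1.4460.
cos(β/2)=0.440537, sin(β/2)=0.897735
d^3_{-3,-3}: single k=0 term ⇒ +0.007310;  D = -0.004757+0.005550i
d^3_{-2,-3}: single k=0 term ⇒ -0.036487;  D = -0.023494-0.027916i
d^3_{-1,-3}: single k=0 term ⇒ +0.117563;  D = +0.101016-0.060139i
d^3_{0,-3}: single k=0 term ⇒ -0.276634;  D = +0.101166+0.257472i
d^3_{1,-3}: single k=0 term ⇒ +0.488204;  D = -0.477296+0.102627i
d^3_{2,-3}: single k=0 term ⇒ -0.629213;  D = -0.030942-0.628452i
d^3_{3,-3}: single k=0 term ⇒ +0.523465;  D = +0.520103+0.059234i
Y_3^{m'}(θ=1.8118,φ=5.0532) and Σ D·Y over m':
  (-0.0048+0.0055i)·(-0.3261-0.1992i)  (-0.0235-0.0279i)·(+0.1786-0.1449i)  (+0.1010-0.0601i)·(-0.0750-0.2115i)  (+0.1012+0.2575i)·(+0.2418+0.0000i)  (-0.4773+0.1026i)·(+0.0750-0.2115i)  (-0.0309-0.6285i)·(+0.1786+0.1449i)  (+0.5201+0.0592i)·(+0.3261-0.1992i)
Y_3^-3(R⁻¹ n̂) = +0.251420-0.049393i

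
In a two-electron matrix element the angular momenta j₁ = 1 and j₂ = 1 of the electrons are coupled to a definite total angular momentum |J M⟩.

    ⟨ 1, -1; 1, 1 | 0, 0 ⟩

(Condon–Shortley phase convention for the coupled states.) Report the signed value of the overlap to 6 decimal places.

+0.577350  (= +√(1/3))

triangle: 2!·0!·0!/3! = 2/6
(j±m)!: 0!·2!·2!·0!·0!·0! = 4
prefactor² = (2J+1)·Δ·N² = 4/3
  k=2: +1/(2!·0!·0!·0!·0!·0!) = 1/2
Σ = 1/2  ⇒  CG² = 4/3·(1/2)² = 1/3
CG = +√(1/3) = +0.577350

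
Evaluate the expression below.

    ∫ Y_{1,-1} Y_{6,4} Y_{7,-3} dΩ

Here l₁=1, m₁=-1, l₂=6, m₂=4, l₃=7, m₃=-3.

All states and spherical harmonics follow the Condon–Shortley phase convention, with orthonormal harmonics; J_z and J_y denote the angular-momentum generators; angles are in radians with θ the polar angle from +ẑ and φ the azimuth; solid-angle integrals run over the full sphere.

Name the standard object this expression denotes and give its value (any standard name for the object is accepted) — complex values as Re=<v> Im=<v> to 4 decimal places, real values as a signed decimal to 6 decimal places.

This is a Gaunt coefficient — the integral of a triple product of spherical harmonics over the sphere.
Checks pass: Σm=0; 14 even; l₃=7∈[5,7].
(2·1+1)(2·6+1)(2·7+1) = 585
Δ: 0! 2! 12! / 15! → 1/1365
sum: t=0:+1/518400 = 1/518400
3j²(1 6 7; 0 0 0) = Δ·Π!·Σ² = 7/195  (sign -1)
sum: t=0:+1/14515200 = 1/14515200
3j²(1 6 7; -1 4 -3) = Δ·Π!·Σ² = 2/455  (sign +1)
combine: 4πI² = 585·7/195·2/455 = 6/65
take √, sign -1: I = -0.08570655

Gaunt coefficient, -0.085707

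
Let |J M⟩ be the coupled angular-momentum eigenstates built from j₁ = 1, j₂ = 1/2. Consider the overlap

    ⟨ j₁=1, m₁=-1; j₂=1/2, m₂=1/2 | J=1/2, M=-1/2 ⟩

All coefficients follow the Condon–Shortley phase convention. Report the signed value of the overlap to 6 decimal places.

-0.816497  (= −√(2/3))

triangle: 1!×1!×0!/3! = 1/6
(j±m)!: 0!×2!×1!×0!×0!×1! = 2
prefactor² = (2J+1)×Δ×N² = 2/3
  k=1: −1/(1!×0!×1!×0!×0!×0!) = -1
Σ = -1  ⇒  CG² = 2/3×(-1)² = 2/3
CG = −√(2/3) = -0.816497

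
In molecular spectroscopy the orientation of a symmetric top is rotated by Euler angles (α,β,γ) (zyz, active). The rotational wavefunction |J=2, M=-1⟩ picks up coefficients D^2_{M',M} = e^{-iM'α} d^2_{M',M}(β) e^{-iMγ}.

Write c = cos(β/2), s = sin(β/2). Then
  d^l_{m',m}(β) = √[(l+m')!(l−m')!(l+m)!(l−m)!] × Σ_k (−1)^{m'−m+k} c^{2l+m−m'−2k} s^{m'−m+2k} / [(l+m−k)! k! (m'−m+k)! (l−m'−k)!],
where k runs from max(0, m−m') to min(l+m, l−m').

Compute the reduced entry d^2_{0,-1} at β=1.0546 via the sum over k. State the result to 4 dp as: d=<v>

d=-0.5257

d^2_{0,-1}(β=1.0546) via the finite sum:
c=cos(1.054600/2)=0.864169, s=sin(1.054600/2)=0.503202; N=√[2·2·1·6]=4.898979
Admissible k: 0..1 (factorial args all ≥0)
  k=0: (−1)^1·4.8990/(2)·0.8642^3·0.5032^1 = -0.795452
  k=1: (−1)^2·4.8990/(2)·0.8642^1·0.5032^3 = +0.269713
d^2_{0,-1}(1.0546) = -0.795452 +0.269713 = -0.525739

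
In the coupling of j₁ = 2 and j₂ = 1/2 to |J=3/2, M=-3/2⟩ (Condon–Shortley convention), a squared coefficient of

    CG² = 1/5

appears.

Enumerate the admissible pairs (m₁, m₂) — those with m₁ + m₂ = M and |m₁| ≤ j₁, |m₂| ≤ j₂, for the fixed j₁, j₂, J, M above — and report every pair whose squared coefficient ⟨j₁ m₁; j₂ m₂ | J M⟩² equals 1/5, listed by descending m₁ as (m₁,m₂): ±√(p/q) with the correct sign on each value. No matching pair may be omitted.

(-1,-1/2): +√(1/5)

Admissible pairs with m₁+m₂ = M = -3/2: (-2,1/2), (-1,-1/2)
  (m₁,m₂)=(-1,-1/2): CG² = 1/5, CG = +√(1/5)   ← matches the target
  (m₁,m₂)=(-2,1/2): CG² = 4/5, CG = −√(4/5)
Pairs with CG² = 1/5: (-1,-1/2): +√(1/5)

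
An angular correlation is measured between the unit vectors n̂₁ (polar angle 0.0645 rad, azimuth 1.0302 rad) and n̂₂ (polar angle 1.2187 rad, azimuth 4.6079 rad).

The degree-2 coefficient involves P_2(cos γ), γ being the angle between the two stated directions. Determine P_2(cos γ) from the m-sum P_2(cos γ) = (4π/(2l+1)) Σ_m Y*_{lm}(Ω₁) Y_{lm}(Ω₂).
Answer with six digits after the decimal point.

-0.374449

Summing Y*_{l m}(θ₁,φ₁)·Y_{l m}(θ₂,φ₂) over m ∈ [−2, 2]; prefactor 4π/(2·2+1) = 2.513274:
  m=-2: Y*=-0.000755+0.001416i  Y=-0.332929-0.070606i  product +0.000351-0.000418i
  m=-1: Y*=+0.025573+0.042605i  Y=-0.026083+0.248717i  product -0.011264+0.005249i
  m=+0: Y*=+0.626852-0.000000i  Y=-0.202860+0.000000i  product -0.127164+0.000000i
  m=+1: Y*=-0.025573+0.042605i  Y=+0.026083+0.248717i  product -0.011264-0.005249i
  m=+2: Y*=-0.000755-0.001416i  Y=-0.332929+0.070606i  product +0.000351+0.000418i
Accumulated sum -0.148988+0.000000i; after 4π/(2l+1) scaling, -0.374449+0.000000i ⇒ P_2 = -0.374449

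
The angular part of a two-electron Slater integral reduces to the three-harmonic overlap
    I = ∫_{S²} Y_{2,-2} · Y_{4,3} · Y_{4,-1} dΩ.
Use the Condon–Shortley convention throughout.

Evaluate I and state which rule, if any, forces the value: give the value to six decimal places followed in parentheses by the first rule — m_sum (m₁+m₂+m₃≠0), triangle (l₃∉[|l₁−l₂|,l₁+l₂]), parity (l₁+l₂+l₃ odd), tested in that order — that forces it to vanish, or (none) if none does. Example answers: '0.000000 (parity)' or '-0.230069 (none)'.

0.159270 (none)

Checks pass: Σm=0; 10 even; l₃=4∈[2,6].
(2·2+1)(2·4+1)(2·4+1) = 405
Δ: 2! 2! 6! / 11! → 1/13860
sum: t=0:+1/192 t=1:−1/36 t=2:+1/192 = -5/288
3j²(2 4 4; 0 0 0) = Δ·Π!·Σ² = 20/693  (sign -1)
sum: t=2:+1/480 = 1/480
3j²(2 4 4; -2 3 -1) = Δ·Π!·Σ² = 3/110  (sign -1)
combine: 4πI² = 405·20/693·3/110 = 270/847
take √, sign +1: I = 0.15927046
No selection rule forces the value: the integral is nonzero (none).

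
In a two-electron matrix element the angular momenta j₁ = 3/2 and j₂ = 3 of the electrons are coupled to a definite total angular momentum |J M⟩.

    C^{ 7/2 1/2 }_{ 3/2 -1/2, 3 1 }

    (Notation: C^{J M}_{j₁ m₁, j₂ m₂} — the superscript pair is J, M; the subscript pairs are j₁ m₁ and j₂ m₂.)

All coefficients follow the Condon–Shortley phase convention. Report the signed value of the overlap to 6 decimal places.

-0.534522  (= −√(2/7))

j₁+j₂−J=1  J+j₁−j₂=2  J−j₁+j₂=5  j₁+j₂+J+1=9
(j₁±m₁, j₂±m₂, J±M) = (1,2,4,2,4,3)
P² = 512/7
sum k=0..1:
  [0] +1/48 = 1/48
  [1] −1/12 = -1/12
S = -1/16
C² = P²·S² = 2/7 ; C = -0.534522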